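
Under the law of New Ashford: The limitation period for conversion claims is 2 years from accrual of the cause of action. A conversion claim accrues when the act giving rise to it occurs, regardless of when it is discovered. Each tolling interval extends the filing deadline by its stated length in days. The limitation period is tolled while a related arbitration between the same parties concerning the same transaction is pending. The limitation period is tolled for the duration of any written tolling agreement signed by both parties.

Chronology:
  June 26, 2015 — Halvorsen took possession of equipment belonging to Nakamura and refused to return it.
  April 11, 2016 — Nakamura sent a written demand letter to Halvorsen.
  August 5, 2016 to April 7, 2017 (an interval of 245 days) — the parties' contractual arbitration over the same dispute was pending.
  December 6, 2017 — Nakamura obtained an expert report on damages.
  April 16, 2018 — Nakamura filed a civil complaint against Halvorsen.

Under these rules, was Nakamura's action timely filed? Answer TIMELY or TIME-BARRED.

The limitation period began to run on June 26, 2015.
Adding the 2 years base period to June 26, 2015 gives a deadline of June 26, 2017, before any tolling.
Because the pending related arbitration ran from August 5, 2016 to April 7, 2017, the deadline is extended by 245 days to February 26, 2018.
The other events in the timeline have no effect on the limitation period under the stated rules.
Nakamura filed on April 16, 2018, after the February 26, 2018 deadline, so the action is time-barred.

TIME-BARRED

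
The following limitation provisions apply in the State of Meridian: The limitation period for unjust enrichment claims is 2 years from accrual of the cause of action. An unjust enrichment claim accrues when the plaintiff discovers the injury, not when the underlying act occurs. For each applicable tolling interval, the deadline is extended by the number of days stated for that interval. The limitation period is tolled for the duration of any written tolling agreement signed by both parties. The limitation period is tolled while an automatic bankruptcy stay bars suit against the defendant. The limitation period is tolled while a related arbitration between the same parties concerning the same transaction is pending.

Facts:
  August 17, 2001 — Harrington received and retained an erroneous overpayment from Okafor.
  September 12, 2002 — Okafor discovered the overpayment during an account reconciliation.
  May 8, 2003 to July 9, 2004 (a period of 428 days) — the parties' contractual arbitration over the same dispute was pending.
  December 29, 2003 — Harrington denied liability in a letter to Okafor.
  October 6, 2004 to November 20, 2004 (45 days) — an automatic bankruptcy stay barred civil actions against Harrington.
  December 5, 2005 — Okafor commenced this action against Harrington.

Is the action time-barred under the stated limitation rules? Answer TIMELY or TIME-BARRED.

Accrual is tied to discovery, so the period began on September 12, 2002 rather than on August 17, 2001 when the act occurred.
Adding the 2 years base period to September 12, 2002 gives a deadline of September 12, 2004, before any tolling.
The pending related arbitration from May 8, 2003 to July 9, 2004 tolled the period for 428 days, extending the deadline to November 14, 2005.
Because the automatic bankruptcy stay ran from October 6, 2004 to November 20, 2004, the deadline is extended by 45 days to December 29, 2005.
Nothing else in the chronology tolls or restarts the period.
Okafor filed on December 5, 2005, before the December 29, 2005 deadline, so the action is timely.

TIMELY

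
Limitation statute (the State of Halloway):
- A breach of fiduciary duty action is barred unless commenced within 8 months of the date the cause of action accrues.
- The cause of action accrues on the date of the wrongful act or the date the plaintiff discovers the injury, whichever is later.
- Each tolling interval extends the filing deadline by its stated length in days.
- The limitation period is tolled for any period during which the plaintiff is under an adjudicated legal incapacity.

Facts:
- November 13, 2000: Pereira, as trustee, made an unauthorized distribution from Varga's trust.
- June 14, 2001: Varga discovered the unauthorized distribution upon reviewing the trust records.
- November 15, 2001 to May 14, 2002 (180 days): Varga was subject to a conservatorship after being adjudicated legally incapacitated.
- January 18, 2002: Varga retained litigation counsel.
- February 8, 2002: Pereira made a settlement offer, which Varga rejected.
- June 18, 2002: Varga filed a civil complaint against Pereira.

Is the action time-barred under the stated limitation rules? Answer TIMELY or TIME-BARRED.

TIMELY

Taking the later of the act (November 13, 2000) and discovery (June 14, 2001), the claim accrued on June 14, 2001.
The untolled deadline — 8 months after June 14, 2001 — is February 14, 2002.
The plaintiff's legal incapacity from November 15, 2001 to May 14, 2002 tolled the period for 180 days, extending the deadline to August 13, 2002.
Nothing else in the chronology tolls or restarts the period.
Varga filed on June 18, 2002, before the August 13, 2002 deadline, so the action is timely.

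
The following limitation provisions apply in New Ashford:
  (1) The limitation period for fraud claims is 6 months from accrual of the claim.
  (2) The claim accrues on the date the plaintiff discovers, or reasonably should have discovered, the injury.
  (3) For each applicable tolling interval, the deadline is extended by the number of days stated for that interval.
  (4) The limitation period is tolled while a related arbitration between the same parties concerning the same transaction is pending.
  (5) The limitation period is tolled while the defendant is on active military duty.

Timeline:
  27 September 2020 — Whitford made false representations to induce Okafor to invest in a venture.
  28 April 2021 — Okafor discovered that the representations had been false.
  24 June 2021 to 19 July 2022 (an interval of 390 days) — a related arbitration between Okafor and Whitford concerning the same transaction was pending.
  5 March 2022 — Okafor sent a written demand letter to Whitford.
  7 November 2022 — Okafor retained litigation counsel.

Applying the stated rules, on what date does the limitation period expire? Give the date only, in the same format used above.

The claim did not accrue until Okafor discovered the injury on 28 April 2021; the 27 September 2020 act date does not start the clock under the stated rule.
6 months from 28 April 2021 is 28 October 2021.
The period was tolled for 390 days by the pending related arbitration (24 June 2021 to 19 July 2022), pushing the deadline to 22 November 2022.
The other events in the timeline have no effect on the limitation period under the stated rules.

22 November 2022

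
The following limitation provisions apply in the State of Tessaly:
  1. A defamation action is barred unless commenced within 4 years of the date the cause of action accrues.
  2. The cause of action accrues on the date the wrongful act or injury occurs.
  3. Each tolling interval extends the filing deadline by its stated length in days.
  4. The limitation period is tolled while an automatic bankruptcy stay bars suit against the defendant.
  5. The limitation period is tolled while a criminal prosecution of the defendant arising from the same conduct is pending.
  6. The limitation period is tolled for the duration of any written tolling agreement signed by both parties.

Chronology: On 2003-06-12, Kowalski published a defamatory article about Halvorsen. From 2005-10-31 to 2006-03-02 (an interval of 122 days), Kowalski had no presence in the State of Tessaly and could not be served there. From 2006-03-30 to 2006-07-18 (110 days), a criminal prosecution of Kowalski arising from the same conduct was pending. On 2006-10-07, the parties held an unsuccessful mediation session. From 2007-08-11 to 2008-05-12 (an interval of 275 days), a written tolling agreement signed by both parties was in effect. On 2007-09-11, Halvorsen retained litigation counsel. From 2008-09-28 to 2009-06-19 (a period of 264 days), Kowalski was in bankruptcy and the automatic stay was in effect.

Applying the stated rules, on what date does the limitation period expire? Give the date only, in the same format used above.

2008-07-01

The claim accrued on 2003-06-12, when the wrongful act occurred.
Adding the 4 years base period to 2003-06-12 gives a deadline of 2007-06-12, before any tolling.
Because the pending criminal prosecution ran from 2006-03-30 to 2006-07-18, the deadline is extended by 110 days to 2007-09-30.
Because the written tolling agreement ran from 2007-08-11 to 2008-05-12, the deadline is extended by 275 days to 2008-07-01.
The automatic bankruptcy stay starting 2008-09-28 came too late — the period had run on 2008-07-01 — and so does not extend the deadline.
No stated provision tolls the period for the defendant's absence, so the interval from 2005-10-31 to 2006-03-02 has no effect on the deadline.
None of the other events listed affects the running of the period under the stated rules.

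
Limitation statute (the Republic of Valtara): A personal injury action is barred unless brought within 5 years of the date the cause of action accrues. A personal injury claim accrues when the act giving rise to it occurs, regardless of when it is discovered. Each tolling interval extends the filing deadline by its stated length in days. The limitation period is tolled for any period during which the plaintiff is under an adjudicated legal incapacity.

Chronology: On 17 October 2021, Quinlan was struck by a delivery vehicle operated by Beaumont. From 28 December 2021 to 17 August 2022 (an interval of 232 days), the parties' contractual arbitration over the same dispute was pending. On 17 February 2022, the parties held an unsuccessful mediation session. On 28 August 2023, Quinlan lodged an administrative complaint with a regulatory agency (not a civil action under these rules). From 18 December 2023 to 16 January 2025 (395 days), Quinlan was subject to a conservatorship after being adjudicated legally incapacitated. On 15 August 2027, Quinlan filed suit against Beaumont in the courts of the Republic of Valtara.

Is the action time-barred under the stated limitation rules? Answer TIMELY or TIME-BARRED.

The claim accrued on 17 October 2021, when the wrongful act occurred.
The untolled deadline — 5 years after 17 October 2021 — is 17 October 2026.
The period was tolled for 395 days by the plaintiff's legal incapacity (18 December 2023 to 16 January 2025), pushing the deadline to 16 November 2027.
No stated provision tolls the period for a pending arbitration, so the interval from 28 December 2021 to 17 August 2022 has no effect on the deadline.
Nothing else in the chronology tolls or restarts the period.
The 15 August 2027 filing precedes the 16 November 2027 deadline; the claim is timely.

TIMELY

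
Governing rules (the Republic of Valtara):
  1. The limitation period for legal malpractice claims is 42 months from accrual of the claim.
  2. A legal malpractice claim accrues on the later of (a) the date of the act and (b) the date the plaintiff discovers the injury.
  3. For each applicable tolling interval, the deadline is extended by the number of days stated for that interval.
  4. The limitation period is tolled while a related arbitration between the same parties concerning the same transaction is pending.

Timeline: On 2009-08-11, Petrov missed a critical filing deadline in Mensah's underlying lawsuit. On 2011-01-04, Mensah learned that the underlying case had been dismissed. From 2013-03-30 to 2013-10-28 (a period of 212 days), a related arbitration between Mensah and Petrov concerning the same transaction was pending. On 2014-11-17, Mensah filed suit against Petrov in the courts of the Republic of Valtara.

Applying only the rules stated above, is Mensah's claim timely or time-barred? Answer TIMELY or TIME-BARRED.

TIMELY

Because discovery on 2011-01-04 post-dates the 2009-08-11 act, accrual under the later-of rule falls on 2011-01-04.
Adding the 42 months base period to 2011-01-04 gives a deadline of 2014-07-04, before any tolling.
Because the pending related arbitration ran from 2013-03-30 to 2013-10-28, the deadline is extended by 212 days to 2015-02-01.
Mensah filed on 2014-11-17, before the 2015-02-01 deadline, so the action is timely.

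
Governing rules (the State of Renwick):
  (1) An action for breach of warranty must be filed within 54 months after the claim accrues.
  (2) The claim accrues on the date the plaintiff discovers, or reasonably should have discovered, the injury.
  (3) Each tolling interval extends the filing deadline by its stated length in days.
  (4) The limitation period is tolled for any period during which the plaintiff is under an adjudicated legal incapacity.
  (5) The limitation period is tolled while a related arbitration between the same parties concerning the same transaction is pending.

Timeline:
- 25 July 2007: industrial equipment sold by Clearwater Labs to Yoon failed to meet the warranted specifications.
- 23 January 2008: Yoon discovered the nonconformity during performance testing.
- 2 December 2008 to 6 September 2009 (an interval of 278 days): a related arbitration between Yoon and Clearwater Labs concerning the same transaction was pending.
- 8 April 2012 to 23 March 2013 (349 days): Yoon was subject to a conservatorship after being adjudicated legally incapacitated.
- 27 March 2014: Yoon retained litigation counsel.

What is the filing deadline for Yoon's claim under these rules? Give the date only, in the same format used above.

Accrual is tied to discovery, so the period began on 23 January 2008 rather than on 25 July 2007 when the act occurred.
54 months from 23 January 2008 is 23 July 2012.
The pending related arbitration from 2 December 2008 to 6 September 2009 tolled the period for 278 days, extending the deadline to 27 April 2013.
The plaintiff's legal incapacity from 8 April 2012 to 23 March 2013 tolled the period for 349 days, extending the deadline to 11 April 2014.
Nothing else in the chronology tolls or restarts the period.

11 April 2014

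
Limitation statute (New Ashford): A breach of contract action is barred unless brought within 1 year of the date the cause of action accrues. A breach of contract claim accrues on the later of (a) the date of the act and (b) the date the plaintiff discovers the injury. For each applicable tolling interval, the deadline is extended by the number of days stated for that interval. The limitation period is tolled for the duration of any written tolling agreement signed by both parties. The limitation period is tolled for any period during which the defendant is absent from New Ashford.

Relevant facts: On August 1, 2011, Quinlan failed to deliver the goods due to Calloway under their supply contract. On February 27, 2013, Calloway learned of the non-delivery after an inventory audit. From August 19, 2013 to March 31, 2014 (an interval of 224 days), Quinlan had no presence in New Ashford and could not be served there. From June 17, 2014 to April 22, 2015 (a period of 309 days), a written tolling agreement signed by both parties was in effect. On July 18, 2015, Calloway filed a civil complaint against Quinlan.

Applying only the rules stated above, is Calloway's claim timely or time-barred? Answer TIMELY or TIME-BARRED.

TIMELY

Because discovery on February 27, 2013 post-dates the August 1, 2011 act, accrual under the later-of rule falls on February 27, 2013.
The untolled deadline — 1 year after February 27, 2013 — is February 27, 2014.
Because the defendant's absence from the jurisdiction ran from August 19, 2013 to March 31, 2014, the deadline is extended by 224 days to October 9, 2014.
Because the written tolling agreement ran from June 17, 2014 to April 22, 2015, the deadline is extended by 309 days to August 14, 2015.
The July 18, 2015 filing precedes the August 14, 2015 deadline; the claim is timely.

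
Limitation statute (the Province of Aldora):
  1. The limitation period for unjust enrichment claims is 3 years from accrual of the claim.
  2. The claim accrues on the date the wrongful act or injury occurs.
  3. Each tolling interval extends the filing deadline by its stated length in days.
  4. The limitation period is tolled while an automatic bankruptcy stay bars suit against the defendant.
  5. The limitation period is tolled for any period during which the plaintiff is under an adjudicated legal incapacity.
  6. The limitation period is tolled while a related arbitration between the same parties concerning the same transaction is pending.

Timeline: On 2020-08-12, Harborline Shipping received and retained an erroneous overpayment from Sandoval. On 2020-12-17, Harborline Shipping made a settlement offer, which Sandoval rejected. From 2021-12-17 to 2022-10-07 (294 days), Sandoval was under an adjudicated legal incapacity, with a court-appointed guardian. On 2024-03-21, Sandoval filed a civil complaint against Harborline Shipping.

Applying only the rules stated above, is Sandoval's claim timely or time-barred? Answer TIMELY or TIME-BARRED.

TIMELY

The limitation period began to run on 2020-08-12.
Adding the 3 years base period to 2020-08-12 gives a deadline of 2023-08-12, before any tolling.
The period was tolled for 294 days by the plaintiff's legal incapacity (2021-12-17 to 2022-10-07), pushing the deadline to 2024-06-01.
None of the other events listed affects the running of the period under the stated rules.
Sandoval filed on 2024-03-21, before the 2024-06-01 deadline, so the action is timely.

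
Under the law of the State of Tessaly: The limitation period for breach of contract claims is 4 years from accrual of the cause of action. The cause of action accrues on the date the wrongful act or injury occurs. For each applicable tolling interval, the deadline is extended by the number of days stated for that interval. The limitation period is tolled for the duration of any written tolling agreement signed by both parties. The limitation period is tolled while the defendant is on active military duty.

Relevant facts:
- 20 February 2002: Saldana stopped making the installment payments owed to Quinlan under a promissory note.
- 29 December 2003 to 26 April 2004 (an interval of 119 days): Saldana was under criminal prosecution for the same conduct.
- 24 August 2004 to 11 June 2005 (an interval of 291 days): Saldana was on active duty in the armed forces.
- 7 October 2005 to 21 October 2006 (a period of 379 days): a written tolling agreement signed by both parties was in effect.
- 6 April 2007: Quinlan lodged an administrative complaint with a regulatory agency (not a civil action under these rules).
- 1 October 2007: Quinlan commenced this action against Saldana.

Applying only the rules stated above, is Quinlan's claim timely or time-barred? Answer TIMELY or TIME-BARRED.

The claim accrued on 20 February 2002, when the wrongful act occurred.
The untolled deadline — 4 years after 20 February 2002 — is 20 February 2006.
The defendant's active military service from 24 August 2004 to 11 June 2005 tolled the period for 291 days, extending the deadline to 8 December 2006.
The period was tolled for 379 days by the written tolling agreement (7 October 2005 to 21 October 2006), pushing the deadline to 22 December 2007.
No stated provision tolls the period for a criminal prosecution, so the interval from 29 December 2003 to 26 April 2004 has no effect on the deadline.
The other events in the timeline have no effect on the limitation period under the stated rules.
The 1 October 2007 filing precedes the 22 December 2007 deadline; the claim is timely.

TIMELY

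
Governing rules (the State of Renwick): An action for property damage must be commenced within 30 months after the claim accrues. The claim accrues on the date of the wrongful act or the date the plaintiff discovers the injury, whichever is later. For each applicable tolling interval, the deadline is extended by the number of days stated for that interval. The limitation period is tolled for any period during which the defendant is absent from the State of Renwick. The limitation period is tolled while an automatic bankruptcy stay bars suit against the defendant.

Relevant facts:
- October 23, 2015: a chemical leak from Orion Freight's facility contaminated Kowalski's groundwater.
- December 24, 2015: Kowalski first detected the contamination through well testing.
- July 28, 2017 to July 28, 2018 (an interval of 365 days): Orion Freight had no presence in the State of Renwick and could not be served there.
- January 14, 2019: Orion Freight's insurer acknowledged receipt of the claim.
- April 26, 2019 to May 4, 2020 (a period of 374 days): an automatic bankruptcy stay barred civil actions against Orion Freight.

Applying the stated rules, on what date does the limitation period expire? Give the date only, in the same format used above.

Taking the later of the act (October 23, 2015) and discovery (December 24, 2015), the claim accrued on December 24, 2015.
30 months from December 24, 2015 is June 24, 2018.
The defendant's absence from the jurisdiction from July 28, 2017 to July 28, 2018 tolled the period for 365 days, extending the deadline to June 24, 2019.
The period was tolled for 374 days by the automatic bankruptcy stay (April 26, 2019 to May 4, 2020), pushing the deadline to July 2, 2020.
Nothing else in the chronology tolls or restarts the period.

July 2, 2020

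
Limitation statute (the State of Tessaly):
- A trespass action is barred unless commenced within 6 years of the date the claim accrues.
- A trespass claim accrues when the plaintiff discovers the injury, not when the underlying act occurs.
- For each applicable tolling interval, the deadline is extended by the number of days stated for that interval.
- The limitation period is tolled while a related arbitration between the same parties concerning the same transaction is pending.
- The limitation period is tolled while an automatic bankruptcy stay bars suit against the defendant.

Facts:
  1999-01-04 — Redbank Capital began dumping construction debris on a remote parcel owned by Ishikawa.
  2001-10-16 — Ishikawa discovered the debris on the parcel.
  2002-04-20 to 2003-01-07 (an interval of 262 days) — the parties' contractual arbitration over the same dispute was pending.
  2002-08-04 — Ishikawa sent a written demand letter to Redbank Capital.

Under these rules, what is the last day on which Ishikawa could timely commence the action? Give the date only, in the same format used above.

Under the discovery rule, the claim accrued on 2001-10-16, when Ishikawa discovered the injury — not on the 1999-01-04 date of the underlying act.
6 years from 2001-10-16 is 2007-10-16.
The pending related arbitration from 2002-04-20 to 2003-01-07 tolled the period for 262 days, extending the deadline to 2008-07-04.
The other events in the timeline have no effect on the limitation period under the stated rules.

2008-07-04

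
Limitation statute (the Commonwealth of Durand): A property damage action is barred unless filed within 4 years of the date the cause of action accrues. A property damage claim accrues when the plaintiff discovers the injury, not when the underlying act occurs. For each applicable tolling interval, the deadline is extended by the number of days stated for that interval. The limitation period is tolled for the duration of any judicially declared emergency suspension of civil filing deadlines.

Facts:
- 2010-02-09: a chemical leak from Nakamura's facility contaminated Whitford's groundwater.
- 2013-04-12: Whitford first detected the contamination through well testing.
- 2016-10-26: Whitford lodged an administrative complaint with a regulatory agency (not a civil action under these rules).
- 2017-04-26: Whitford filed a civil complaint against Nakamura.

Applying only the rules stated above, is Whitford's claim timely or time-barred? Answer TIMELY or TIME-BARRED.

TIME-BARRED

Accrual is tied to discovery, so the period began on 2013-04-12 rather than on 2010-02-09 when the act occurred.
Adding the 4 years base period to 2013-04-12 gives a deadline of 2017-04-12, before any tolling.
The other events in the timeline have no effect on the limitation period under the stated rules.
The 2017-04-26 filing falls after the 2017-04-12 deadline; the claim is time-barred.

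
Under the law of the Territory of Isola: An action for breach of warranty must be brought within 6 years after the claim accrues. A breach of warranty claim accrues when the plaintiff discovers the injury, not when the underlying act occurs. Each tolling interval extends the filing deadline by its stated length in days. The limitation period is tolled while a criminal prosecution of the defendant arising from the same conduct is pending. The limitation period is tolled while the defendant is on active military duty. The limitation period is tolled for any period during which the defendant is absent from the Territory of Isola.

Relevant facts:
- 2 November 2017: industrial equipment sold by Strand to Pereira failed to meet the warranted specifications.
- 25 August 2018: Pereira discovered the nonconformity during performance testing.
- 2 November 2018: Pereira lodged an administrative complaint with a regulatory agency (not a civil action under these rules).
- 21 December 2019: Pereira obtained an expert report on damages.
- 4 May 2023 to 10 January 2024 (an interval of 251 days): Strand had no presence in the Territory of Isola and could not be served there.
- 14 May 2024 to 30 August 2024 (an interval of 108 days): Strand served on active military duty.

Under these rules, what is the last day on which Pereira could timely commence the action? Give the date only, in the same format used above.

19 August 2025

Under the discovery rule, the claim accrued on 25 August 2018, when Pereira discovered the injury — not on the 2 November 2017 date of the underlying act.
The untolled deadline — 6 years after 25 August 2018 — is 25 August 2024.
The defendant's absence from the jurisdiction from 4 May 2023 to 10 January 2024 tolled the period for 251 days, extending the deadline to 3 May 2025.
The period was tolled for 108 days by the defendant's active military service (14 May 2024 to 30 August 2024), pushing the deadline to 19 August 2025.
Nothing else in the chronology tolls or restarts the period.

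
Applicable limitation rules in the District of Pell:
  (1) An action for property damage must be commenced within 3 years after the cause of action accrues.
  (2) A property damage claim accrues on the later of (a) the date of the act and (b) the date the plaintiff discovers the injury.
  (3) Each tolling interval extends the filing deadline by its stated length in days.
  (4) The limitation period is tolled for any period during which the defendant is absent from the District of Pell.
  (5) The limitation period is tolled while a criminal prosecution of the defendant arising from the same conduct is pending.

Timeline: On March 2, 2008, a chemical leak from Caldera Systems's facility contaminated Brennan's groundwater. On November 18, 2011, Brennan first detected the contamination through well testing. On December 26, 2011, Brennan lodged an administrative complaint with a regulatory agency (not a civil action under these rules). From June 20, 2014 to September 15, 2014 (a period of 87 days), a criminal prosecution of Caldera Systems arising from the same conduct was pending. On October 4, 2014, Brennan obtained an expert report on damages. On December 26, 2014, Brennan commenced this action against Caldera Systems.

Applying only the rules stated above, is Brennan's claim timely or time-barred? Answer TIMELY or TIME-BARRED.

TIMELY

Taking the later of the act (March 2, 2008) and discovery (November 18, 2011), the claim accrued on November 18, 2011.
Adding the 3 years base period to November 18, 2011 gives a deadline of November 18, 2014, before any tolling.
The period was tolled for 87 days by the pending criminal prosecution (June 20, 2014 to September 15, 2014), pushing the deadline to February 13, 2015.
The other events in the timeline have no effect on the limitation period under the stated rules.
The December 26, 2014 filing precedes the February 13, 2015 deadline; the claim is timely.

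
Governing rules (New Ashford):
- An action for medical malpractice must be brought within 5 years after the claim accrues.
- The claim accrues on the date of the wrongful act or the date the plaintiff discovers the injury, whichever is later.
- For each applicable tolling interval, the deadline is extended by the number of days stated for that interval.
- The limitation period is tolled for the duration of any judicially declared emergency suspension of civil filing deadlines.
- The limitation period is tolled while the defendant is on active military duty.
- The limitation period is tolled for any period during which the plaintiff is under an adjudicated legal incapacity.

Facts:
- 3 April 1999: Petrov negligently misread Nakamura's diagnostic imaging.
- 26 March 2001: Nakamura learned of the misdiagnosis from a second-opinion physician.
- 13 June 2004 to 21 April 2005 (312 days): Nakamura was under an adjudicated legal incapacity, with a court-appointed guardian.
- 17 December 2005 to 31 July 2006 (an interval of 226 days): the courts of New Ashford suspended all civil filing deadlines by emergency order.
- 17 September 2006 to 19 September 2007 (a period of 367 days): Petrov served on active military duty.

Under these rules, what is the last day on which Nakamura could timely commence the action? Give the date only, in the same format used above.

16 September 2008

Because discovery on 26 March 2001 post-dates the 3 April 1999 act, accrual under the later-of rule falls on 26 March 2001.
The untolled deadline — 5 years after 26 March 2001 — is 26 March 2006.
The plaintiff's legal incapacity from 13 June 2004 to 21 April 2005 tolled the period for 312 days, extending the deadline to 1 February 2007.
The emergency suspension of filing deadlines from 17 December 2005 to 31 July 2006 tolled the period for 226 days, extending the deadline to 15 September 2007.
The defendant's active military service from 17 September 2006 to 19 September 2007 tolled the period for 367 days, extending the deadline to 16 September 2008.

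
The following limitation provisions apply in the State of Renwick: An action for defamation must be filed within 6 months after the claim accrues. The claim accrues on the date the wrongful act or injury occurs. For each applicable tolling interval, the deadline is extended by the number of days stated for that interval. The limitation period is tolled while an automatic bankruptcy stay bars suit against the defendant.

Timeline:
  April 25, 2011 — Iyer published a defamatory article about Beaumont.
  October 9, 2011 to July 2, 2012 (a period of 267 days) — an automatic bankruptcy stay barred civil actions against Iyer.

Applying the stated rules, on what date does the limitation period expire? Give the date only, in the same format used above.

July 18, 2012

The claim accrued on April 25, 2011, when the wrongful act occurred.
6 months from April 25, 2011 is October 25, 2011.
The period was tolled for 267 days by the automatic bankruptcy stay (October 9, 2011 to July 2, 2012), pushing the deadline to July 18, 2012.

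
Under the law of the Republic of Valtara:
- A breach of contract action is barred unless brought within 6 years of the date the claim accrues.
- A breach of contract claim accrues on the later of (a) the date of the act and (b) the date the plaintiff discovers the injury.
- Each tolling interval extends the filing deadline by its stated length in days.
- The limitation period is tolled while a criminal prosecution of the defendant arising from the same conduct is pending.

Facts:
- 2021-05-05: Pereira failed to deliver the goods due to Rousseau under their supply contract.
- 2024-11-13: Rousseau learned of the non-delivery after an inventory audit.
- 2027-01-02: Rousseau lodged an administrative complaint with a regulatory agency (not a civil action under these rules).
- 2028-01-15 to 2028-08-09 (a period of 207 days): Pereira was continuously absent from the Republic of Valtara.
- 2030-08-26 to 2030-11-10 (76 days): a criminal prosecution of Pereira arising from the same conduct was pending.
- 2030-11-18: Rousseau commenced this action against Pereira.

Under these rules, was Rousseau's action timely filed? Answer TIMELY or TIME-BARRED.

TIMELY

Because discovery on 2024-11-13 post-dates the 2021-05-05 act, accrual under the later-of rule falls on 2024-11-13.
6 years from 2024-11-13 is 2030-11-13.
The period was tolled for 76 days by the pending criminal prosecution (2030-08-26 to 2030-11-10), pushing the deadline to 2031-01-28.
The defendant's absence from the jurisdiction from 2028-01-15 to 2028-08-09 does not toll the period, because no stated rule makes the defendant's absence a tolling event.
None of the other events listed affects the running of the period under the stated rules.
The 2030-11-18 filing precedes the 2031-01-28 deadline; the claim is timely.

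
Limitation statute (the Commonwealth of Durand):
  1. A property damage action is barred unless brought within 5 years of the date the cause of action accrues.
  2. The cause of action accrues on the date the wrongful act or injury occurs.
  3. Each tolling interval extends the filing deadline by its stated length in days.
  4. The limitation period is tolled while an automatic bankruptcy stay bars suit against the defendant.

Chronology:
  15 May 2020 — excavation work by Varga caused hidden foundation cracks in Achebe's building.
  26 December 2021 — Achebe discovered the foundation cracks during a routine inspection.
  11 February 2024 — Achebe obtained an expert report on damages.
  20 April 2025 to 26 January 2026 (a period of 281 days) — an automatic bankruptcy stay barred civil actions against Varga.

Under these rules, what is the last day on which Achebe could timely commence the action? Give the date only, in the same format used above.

Because the rule ties accrual to occurrence, the claim accrued on 15 May 2020, not on the 26 December 2021 discovery date.
Adding the 5 years base period to 15 May 2020 gives a deadline of 15 May 2025, before any tolling.
The period was tolled for 281 days by the automatic bankruptcy stay (20 April 2025 to 26 January 2026), pushing the deadline to 20 February 2026.
None of the other events listed affects the running of the period under the stated rules.

20 February 2026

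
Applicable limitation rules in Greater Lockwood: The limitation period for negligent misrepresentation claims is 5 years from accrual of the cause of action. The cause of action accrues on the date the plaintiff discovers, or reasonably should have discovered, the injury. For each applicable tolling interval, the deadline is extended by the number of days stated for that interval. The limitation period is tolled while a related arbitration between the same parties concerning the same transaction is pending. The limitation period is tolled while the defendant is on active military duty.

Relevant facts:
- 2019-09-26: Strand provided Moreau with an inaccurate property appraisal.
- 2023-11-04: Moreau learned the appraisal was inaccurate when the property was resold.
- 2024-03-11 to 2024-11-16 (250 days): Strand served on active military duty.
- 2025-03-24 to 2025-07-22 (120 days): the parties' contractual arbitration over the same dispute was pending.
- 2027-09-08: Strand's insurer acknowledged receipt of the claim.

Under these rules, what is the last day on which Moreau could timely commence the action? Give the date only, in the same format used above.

2029-11-09

Under the discovery rule, the claim accrued on 2023-11-04, when Moreau discovered the injury — not on the 2019-09-26 date of the underlying act.
Adding the 5 years base period to 2023-11-04 gives a deadline of 2028-11-04, before any tolling.
The defendant's active military service from 2024-03-11 to 2024-11-16 tolled the period for 250 days, extending the deadline to 2029-07-12.
Because the pending related arbitration ran from 2025-03-24 to 2025-07-22, the deadline is extended by 120 days to 2029-11-09.
Nothing else in the chronology tolls or restarts the period.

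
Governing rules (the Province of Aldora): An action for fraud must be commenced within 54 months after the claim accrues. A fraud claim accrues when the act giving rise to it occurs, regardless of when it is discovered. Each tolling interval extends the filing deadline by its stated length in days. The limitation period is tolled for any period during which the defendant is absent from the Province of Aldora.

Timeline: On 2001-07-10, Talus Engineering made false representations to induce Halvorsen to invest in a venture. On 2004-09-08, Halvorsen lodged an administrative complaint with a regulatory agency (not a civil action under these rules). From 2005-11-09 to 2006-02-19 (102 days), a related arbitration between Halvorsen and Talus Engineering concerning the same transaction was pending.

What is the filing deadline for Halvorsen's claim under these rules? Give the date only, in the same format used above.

2006-01-10

The claim accrued on 2001-07-10, when the wrongful act occurred.
Adding the 54 months base period to 2001-07-10 gives a deadline of 2006-01-10, before any tolling.
The pending related arbitration from 2005-11-09 to 2006-02-19 does not toll the period, because no stated rule makes a pending arbitration a tolling event.
Nothing else in the chronology tolls or restarts the period.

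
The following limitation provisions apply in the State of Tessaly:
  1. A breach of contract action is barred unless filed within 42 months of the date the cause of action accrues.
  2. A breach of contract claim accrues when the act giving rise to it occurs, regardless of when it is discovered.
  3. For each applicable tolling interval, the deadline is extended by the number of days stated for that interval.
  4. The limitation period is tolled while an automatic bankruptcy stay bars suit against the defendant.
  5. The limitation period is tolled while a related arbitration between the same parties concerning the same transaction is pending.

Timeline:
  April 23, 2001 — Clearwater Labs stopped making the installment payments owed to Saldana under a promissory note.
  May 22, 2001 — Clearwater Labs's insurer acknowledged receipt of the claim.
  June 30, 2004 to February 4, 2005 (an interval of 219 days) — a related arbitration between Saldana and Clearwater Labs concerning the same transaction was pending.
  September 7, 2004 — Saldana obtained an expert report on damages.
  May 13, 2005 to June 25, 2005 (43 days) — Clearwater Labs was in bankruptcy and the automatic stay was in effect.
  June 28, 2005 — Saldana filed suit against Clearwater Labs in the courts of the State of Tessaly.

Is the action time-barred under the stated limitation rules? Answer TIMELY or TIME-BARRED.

The cause of action accrued on April 23, 2001, the date of the act.
42 months from April 23, 2001 is October 23, 2004.
Because the pending related arbitration ran from June 30, 2004 to February 4, 2005, the deadline is extended by 219 days to May 30, 2005.
The automatic bankruptcy stay from May 13, 2005 to June 25, 2005 tolled the period for 43 days, extending the deadline to July 12, 2005.
None of the other events listed affects the running of the period under the stated rules.
Filing on June 28, 2005 beat the July 12, 2005 deadline — the action is timely.

TIMELY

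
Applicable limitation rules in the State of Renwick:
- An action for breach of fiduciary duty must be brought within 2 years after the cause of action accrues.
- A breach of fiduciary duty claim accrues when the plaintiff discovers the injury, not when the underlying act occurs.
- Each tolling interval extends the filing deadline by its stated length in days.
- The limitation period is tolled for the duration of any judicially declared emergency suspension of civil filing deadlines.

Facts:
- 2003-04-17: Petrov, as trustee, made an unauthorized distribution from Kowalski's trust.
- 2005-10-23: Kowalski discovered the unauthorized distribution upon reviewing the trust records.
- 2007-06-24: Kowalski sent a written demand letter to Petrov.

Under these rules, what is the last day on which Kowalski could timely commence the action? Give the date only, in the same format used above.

2007-10-23

The claim did not accrue until Kowalski discovered the injury on 2005-10-23; the 2003-04-17 act date does not start the clock under the stated rule.
2 years from 2005-10-23 is 2007-10-23.
Nothing else in the chronology tolls or restarts the period.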